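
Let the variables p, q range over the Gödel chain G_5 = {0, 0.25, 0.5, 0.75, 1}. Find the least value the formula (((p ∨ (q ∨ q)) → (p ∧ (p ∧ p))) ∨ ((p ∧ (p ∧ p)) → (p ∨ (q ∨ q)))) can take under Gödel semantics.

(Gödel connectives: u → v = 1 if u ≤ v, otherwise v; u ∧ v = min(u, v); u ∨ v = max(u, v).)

Every assignment gives 1. For instance at p = 0, q = 0:
  (q ∨ q) = max(0, 0) = 0
  (p ∨ (q ∨ q)) = max(0, 0) = 0
  (p ∧ p) = min(0, 0) = 0
  (p ∧ (p ∧ p)) = min(0, 0) = 0
  ((p ∨ (q ∨ q)) → (p ∧ (p ∧ p))): 0 ≤ 0, so result = 1
  (p ∧ p) = min(0, 0) = 0
  (p ∧ (p ∧ p)) = min(0, 0) = 0
  (q ∨ q) = max(0, 0) = 0
  (p ∨ (q ∨ q)) = max(0, 0) = 0
  ((p ∧ (p ∧ p)) → (p ∨ (q ∨ q))): 0 ≤ 0, so result = 1
  (((p ∨ (q ∨ q)) → (p ∧ (p ∧ p))) ∨ ((p ∧ (p ∧ p)) → (p ∨ (q ∨ q)))) = max(1, 1) = 1
All 25 assignments give value 1 — the formula is a G_5-tautology.

1.00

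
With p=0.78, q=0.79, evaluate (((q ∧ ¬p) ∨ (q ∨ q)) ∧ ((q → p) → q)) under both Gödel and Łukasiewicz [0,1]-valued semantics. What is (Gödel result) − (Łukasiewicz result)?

0.00

Gödel evaluation:
  ¬p: Gödel ¬ of 0.78 = 0 (operand ≠ 0)
  (q ∧ ¬p) = min(0.79, 0) = 0
  (q ∨ q) = max(0.79, 0.79) = 0.79
  ((q ∧ ¬p) ∨ (q ∨ q)) = max(0, 0.79) = 0.79
  (q → p): 0.79 > 0.78, so result = 0.78
  ((q → p) → q): 0.78 ≤ 0.79, so result = 1
  (((q ∧ ¬p) ∨ (q ∨ q)) ∧ ((q → p) → q)) = min(0.79, 1) = 0.79
  Gödel value = 0.79
Łukasiewicz evaluation:
  ¬p: Łukasiewicz ¬ gives 1 − 0.78 = 0.22
  (q ∧ ¬p) = min(0.79, 0.22) = 0.22
  (q ∨ q) = max(0.79, 0.79) = 0.79
  ((q ∧ ¬p) ∨ (q ∨ q)) = max(0.22, 0.79) = 0.79
  (q → p): min(1, 1 − 0.79 + 0.78) = 0.99
  ((q → p) → q): min(1, 1 − 0.99 + 0.79) = 0.8
  (((q ∧ ¬p) ∨ (q ∨ q)) ∧ ((q → p) → q)) = min(0.79, 0.8) = 0.79
  Łukasiewicz value = 0.79
Difference: 0.79 − 0.79 = 0.00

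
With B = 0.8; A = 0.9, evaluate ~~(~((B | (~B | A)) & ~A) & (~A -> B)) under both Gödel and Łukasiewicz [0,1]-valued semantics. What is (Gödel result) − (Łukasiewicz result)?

0.10

Gödel evaluation:
  ~B: Gödel ¬ of 0.8 = 0 (operand ≠ 0)
  (~B | A) = max(0, 0.9) = 0.9
  (B | (~B | A)) = max(0.8, 0.9) = 0.9
  ~A: Gödel ¬ of 0.9 = 0 (operand ≠ 0)
  ((B | (~B | A)) & ~A) = min(0.9, 0) = 0
  ~((B | (~B | A)) & ~A): Gödel ¬ of 0 = 1 (operand is 0)
  ~A: Gödel ¬ of 0.9 = 0 (operand ≠ 0)
  (~A -> B): 0 ≤ 0.8, so result = 1
  (~((B | (~B | A)) & ~A) & (~A -> B)) = min(1, 1) = 1
  ~(~((B | (~B | A)) & ~A) & (~A -> B)): Gödel ¬ of 1 = 0 (operand ≠ 0)
  ~~(~((B | (~B | A)) & ~A) & (~A -> B)): Gödel ¬ of 0 = 1 (operand is 0)
  Gödel value = 1
Łukasiewicz evaluation:
  ~B: Łukasiewicz ¬ gives 1 − 0.8 = 0.2
  (~B | A) = max(0.2, 0.9) = 0.9
  (B | (~B | A)) = max(0.8, 0.9) = 0.9
  ~A: Łukasiewicz ¬ gives 1 − 0.9 = 0.1
  ((B | (~B | A)) & ~A) = min(0.9, 0.1) = 0.1
  ~((B | (~B | A)) & ~A): Łukasiewicz ¬ gives 1 − 0.1 = 0.9
  ~A: Łukasiewicz ¬ gives 1 − 0.9 = 0.1
  (~A -> B): min(1, 1 − 0.1 + 0.8) = 1
  (~((B | (~B | A)) & ~A) & (~A -> B)) = min(0.9, 1) = 0.9
  ~(~((B | (~B | A)) & ~A) & (~A -> B)): Łukasiewicz ¬ gives 1 − 0.9 = 0.1
  ~~(~((B | (~B | A)) & ~A) & (~A -> B)): Łukasiewicz ¬ gives 1 − 0.1 = 0.9
  Łukasiewicz value = 0.9
Difference: 1 − 0.9 = 0.10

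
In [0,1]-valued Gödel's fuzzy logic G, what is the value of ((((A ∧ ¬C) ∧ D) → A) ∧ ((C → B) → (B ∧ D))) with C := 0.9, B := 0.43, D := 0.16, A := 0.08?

0.16

¬C: Gödel ¬ of 0.9 = 0 (operand ≠ 0)
(A ∧ ¬C) = min(0.08, 0) = 0
((A ∧ ¬C) ∧ D) = min(0, 0.16) = 0
(((A ∧ ¬C) ∧ D) → A): 0 ≤ 0.08, so result = 1
(C → B): 0.9 > 0.43, so result = 0.43
(B ∧ D) = min(0.43, 0.16) = 0.16
((C → B) → (B ∧ D)): 0.43 > 0.16, so result = 0.16
((((A ∧ ¬C) ∧ D) → A) ∧ ((C → B) → (B ∧ D))) = min(1, 0.16) = 0.16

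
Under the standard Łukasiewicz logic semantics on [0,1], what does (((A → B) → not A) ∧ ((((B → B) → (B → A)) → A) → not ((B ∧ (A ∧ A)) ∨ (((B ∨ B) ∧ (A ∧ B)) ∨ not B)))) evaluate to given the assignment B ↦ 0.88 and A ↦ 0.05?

0.95

(A → B): min(1, 1 − 0.05 + 0.88) = 1
not A: Łukasiewicz ¬ gives 1 − 0.05 = 0.95
((A → B) → not A): min(1, 1 − 1 + 0.95) = 0.95
(B → B): min(1, 1 − 0.88 + 0.88) = 1
(B → A): min(1, 1 − 0.88 + 0.05) = 0.17
((B → B) → (B → A)): min(1, 1 − 1 + 0.17) = 0.17
(((B → B) → (B → A)) → A): min(1, 1 − 0.17 + 0.05) = 0.88
(A ∧ A) = min(0.05, 0.05) = 0.05
(B ∧ (A ∧ A)) = min(0.88, 0.05) = 0.05
(B ∨ B) = max(0.88, 0.88) = 0.88
(A ∧ B) = min(0.05, 0.88) = 0.05
((B ∨ B) ∧ (A ∧ B)) = min(0.88, 0.05) = 0.05
not B: Łukasiewicz ¬ gives 1 − 0.88 = 0.12
(((B ∨ B) ∧ (A ∧ B)) ∨ not B) = max(0.05, 0.12) = 0.12
((B ∧ (A ∧ A)) ∨ (((B ∨ B) ∧ (A ∧ B)) ∨ not B)) = max(0.05, 0.12) = 0.12
not ((B ∧ (A ∧ A)) ∨ (((B ∨ B) ∧ (A ∧ B)) ∨ not B)): Łukasiewicz ¬ gives 1 − 0.12 = 0.88
((((B → B) → (B → A)) → A) → not ((B ∧ (A ∧ A)) ∨ (((B ∨ B) ∧ (A ∧ B)) ∨ not B))): min(1, 1 − 0.88 + 0.88) = 1
(((A → B) → not A) ∧ ((((B → B) → (B → A)) → A) → not ((B ∧ (A ∧ A)) ∨ (((B ∨ B) ∧ (A ∧ B)) ∨ not B)))) = min(0.95, 1) = 0.95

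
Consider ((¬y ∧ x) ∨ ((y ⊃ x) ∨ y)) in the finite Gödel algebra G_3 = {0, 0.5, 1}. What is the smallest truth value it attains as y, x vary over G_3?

0.50

The minimum is attained at y = 0.5, x = 0:
  ¬y: Gödel ¬ of 0.5 = 0 (operand ≠ 0)
  (¬y ∧ x) = min(0, 0) = 0
  (y ⊃ x): 0.5 > 0, so result = 0
  ((y ⊃ x) ∨ y) = max(0, 0.5) = 0.5
  ((¬y ∧ x) ∨ ((y ⊃ x) ∨ y)) = max(0, 0.5) = 0.5
Checking all 9 assignments confirms none give a value below 0.50.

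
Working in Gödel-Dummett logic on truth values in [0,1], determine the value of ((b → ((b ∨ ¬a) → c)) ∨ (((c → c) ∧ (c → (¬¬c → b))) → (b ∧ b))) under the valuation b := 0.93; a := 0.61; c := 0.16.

¬a: Gödel ¬ of 0.61 = 0 (operand ≠ 0)
(b ∨ ¬a) = max(0.93, 0) = 0.93
((b ∨ ¬a) → c): 0.93 > 0.16, so result = 0.16
(b → ((b ∨ ¬a) → c)): 0.93 > 0.16, so result = 0.16
(c → c): 0.16 ≤ 0.16, so result = 1
¬c: Gödel ¬ of 0.16 = 0 (operand ≠ 0)
¬¬c: Gödel ¬ of 0 = 1 (operand is 0)
(¬¬c → b): 1 > 0.93, so result = 0.93
(c → (¬¬c → b)): 0.16 ≤ 0.93, so result = 1
((c → c) ∧ (c → (¬¬c → b))) = min(1, 1) = 1
(b ∧ b) = min(0.93, 0.93) = 0.93
(((c → c) ∧ (c → (¬¬c → b))) → (b ∧ b)): 1 > 0.93, so result = 0.93
((b → ((b ∨ ¬a) → c)) ∨ (((c → c) ∧ (c → (¬¬c → b))) → (b ∧ b))) = max(0.16, 0.93) = 0.93

0.93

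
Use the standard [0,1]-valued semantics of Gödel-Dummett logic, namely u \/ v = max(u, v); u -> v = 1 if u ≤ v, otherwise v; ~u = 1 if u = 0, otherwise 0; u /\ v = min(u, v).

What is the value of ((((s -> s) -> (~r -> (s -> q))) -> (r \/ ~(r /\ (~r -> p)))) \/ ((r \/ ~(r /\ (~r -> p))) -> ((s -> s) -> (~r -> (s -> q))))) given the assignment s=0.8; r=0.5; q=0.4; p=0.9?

1.00

(s -> s): 0.8 ≤ 0.8, so result = 1
~r: Gödel ¬ of 0.5 = 0 (operand ≠ 0)
(s -> q): 0.8 > 0.4, so result = 0.4
(~r -> (s -> q)): 0 ≤ 0.4, so result = 1
((s -> s) -> (~r -> (s -> q))): 1 ≤ 1, so result = 1
~r: Gödel ¬ of 0.5 = 0 (operand ≠ 0)
(~r -> p): 0 ≤ 0.9, so result = 1
(r /\ (~r -> p)) = min(0.5, 1) = 0.5
~(r /\ (~r -> p)): Gödel ¬ of 0.5 = 0 (operand ≠ 0)
(r \/ ~(r /\ (~r -> p))) = max(0.5, 0) = 0.5
(((s -> s) -> (~r -> (s -> q))) -> (r \/ ~(r /\ (~r -> p)))): 1 > 0.5, so result = 0.5
~r: Gödel ¬ of 0.5 = 0 (operand ≠ 0)
(~r -> p): 0 ≤ 0.9, so result = 1
(r /\ (~r -> p)) = min(0.5, 1) = 0.5
~(r /\ (~r -> p)): Gödel ¬ of 0.5 = 0 (operand ≠ 0)
(r \/ ~(r /\ (~r -> p))) = max(0.5, 0) = 0.5
(s -> s): 0.8 ≤ 0.8, so result = 1
~r: Gödel ¬ of 0.5 = 0 (operand ≠ 0)
(s -> q): 0.8 > 0.4, so result = 0.4
(~r -> (s -> q)): 0 ≤ 0.4, so result = 1
((s -> s) -> (~r -> (s -> q))): 1 ≤ 1, so result = 1
((r \/ ~(r /\ (~r -> p))) -> ((s -> s) -> (~r -> (s -> q)))): 0.5 ≤ 1, so result = 1
((((s -> s) -> (~r -> (s -> q))) -> (r \/ ~(r /\ (~r -> p)))) \/ ((r \/ ~(r /\ (~r -> p))) -> ((s -> s) -> (~r -> (s -> q))))) = max(0.5, 1) = 1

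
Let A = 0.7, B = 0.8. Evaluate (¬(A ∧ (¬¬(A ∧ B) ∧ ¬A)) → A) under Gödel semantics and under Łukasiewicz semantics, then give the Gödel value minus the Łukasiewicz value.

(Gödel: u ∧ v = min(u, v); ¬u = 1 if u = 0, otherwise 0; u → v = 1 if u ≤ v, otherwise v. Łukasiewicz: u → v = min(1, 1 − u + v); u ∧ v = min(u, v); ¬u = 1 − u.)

-0.30

Gödel evaluation:
  (A ∧ B) = min(0.7, 0.8) = 0.7
  ¬(A ∧ B): Gödel ¬ of 0.7 = 0 (operand ≠ 0)
  ¬¬(A ∧ B): Gödel ¬ of 0 = 1 (operand is 0)
  ¬A: Gödel ¬ of 0.7 = 0 (operand ≠ 0)
  (¬¬(A ∧ B) ∧ ¬A) = min(1, 0) = 0
  (A ∧ (¬¬(A ∧ B) ∧ ¬A)) = min(0.7, 0) = 0
  ¬(A ∧ (¬¬(A ∧ B) ∧ ¬A)): Gödel ¬ of 0 = 1 (operand is 0)
  (¬(A ∧ (¬¬(A ∧ B) ∧ ¬A)) → A): 1 > 0.7, so result = 0.7
  Gödel value = 0.7
Łukasiewicz evaluation:
  (A ∧ B) = min(0.7, 0.8) = 0.7
  ¬(A ∧ B): Łukasiewicz ¬ gives 1 − 0.7 = 0.3
  ¬¬(A ∧ B): Łukasiewicz ¬ gives 1 − 0.3 = 0.7
  ¬A: Łukasiewicz ¬ gives 1 − 0.7 = 0.3
  (¬¬(A ∧ B) ∧ ¬A) = min(0.7, 0.3) = 0.3
  (A ∧ (¬¬(A ∧ B) ∧ ¬A)) = min(0.7, 0.3) = 0.3
  ¬(A ∧ (¬¬(A ∧ B) ∧ ¬A)): Łukasiewicz ¬ gives 1 − 0.3 = 0.7
  (¬(A ∧ (¬¬(A ∧ B) ∧ ¬A)) → A): min(1, 1 − 0.7 + 0.7) = 1
  Łukasiewicz value = 1
Difference: 0.7 − 1 = -0.30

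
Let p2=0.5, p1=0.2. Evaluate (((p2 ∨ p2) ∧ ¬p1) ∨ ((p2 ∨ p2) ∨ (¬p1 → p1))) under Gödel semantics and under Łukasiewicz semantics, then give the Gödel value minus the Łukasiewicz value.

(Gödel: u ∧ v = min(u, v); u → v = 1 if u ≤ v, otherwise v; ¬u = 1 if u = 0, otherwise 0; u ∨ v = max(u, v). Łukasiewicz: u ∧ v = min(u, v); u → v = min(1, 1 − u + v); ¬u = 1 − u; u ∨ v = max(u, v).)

Gödel evaluation:
  (p2 ∨ p2) = max(0.5, 0.5) = 0.5
  ¬p1: Gödel ¬ of 0.2 = 0 (operand ≠ 0)
  ((p2 ∨ p2) ∧ ¬p1) = min(0.5, 0) = 0
  (p2 ∨ p2) = max(0.5, 0.5) = 0.5
  ¬p1: Gödel ¬ of 0.2 = 0 (operand ≠ 0)
  (¬p1 → p1): 0 ≤ 0.2, so result = 1
  ((p2 ∨ p2) ∨ (¬p1 → p1)) = max(0.5, 1) = 1
  (((p2 ∨ p2) ∧ ¬p1) ∨ ((p2 ∨ p2) ∨ (¬p1 → p1))) = max(0, 1) = 1
  Gödel value = 1
Łukasiewicz evaluation:
  (p2 ∨ p2) = max(0.5, 0.5) = 0.5
  ¬p1: Łukasiewicz ¬ gives 1 − 0.2 = 0.8
  ((p2 ∨ p2) ∧ ¬p1) = min(0.5, 0.8) = 0.5
  (p2 ∨ p2) = max(0.5, 0.5) = 0.5
  ¬p1: Łukasiewicz ¬ gives 1 − 0.2 = 0.8
  (¬p1 → p1): min(1, 1 − 0.8 + 0.2) = 0.4
  ((p2 ∨ p2) ∨ (¬p1 → p1)) = max(0.5, 0.4) = 0.5
  (((p2 ∨ p2) ∧ ¬p1) ∨ ((p2 ∨ p2) ∨ (¬p1 → p1))) = max(0.5, 0.5) = 0.5
  Łukasiewicz value = 0.5
Difference: 1 − 0.5 = 0.50

0.50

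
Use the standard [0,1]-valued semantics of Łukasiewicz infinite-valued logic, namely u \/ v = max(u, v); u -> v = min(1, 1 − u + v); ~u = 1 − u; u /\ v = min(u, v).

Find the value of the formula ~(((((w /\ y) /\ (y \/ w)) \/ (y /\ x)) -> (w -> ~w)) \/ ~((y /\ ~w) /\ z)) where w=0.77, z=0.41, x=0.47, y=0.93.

0.23

(w /\ y) = min(0.77, 0.93) = 0.77
(y \/ w) = max(0.93, 0.77) = 0.93
((w /\ y) /\ (y \/ w)) = min(0.77, 0.93) = 0.77
(y /\ x) = min(0.93, 0.47) = 0.47
(((w /\ y) /\ (y \/ w)) \/ (y /\ x)) = max(0.77, 0.47) = 0.77
~w: Łukasiewicz ¬ gives 1 − 0.77 = 0.23
(w -> ~w): min(1, 1 − 0.77 + 0.23) = 0.46
((((w /\ y) /\ (y \/ w)) \/ (y /\ x)) -> (w -> ~w)): min(1, 1 − 0.77 + 0.46) = 0.69
~w: Łukasiewicz ¬ gives 1 − 0.77 = 0.23
(y /\ ~w) = min(0.93, 0.23) = 0.23
((y /\ ~w) /\ z) = min(0.23, 0.41) = 0.23
~((y /\ ~w) /\ z): Łukasiewicz ¬ gives 1 − 0.23 = 0.77
(((((w /\ y) /\ (y \/ w)) \/ (y /\ x)) -> (w -> ~w)) \/ ~((y /\ ~w) /\ z)) = max(0.69, 0.77) = 0.77
~(((((w /\ y) /\ (y \/ w)) \/ (y /\ x)) -> (w -> ~w)) \/ ~((y /\ ~w) /\ z)): Łukasiewicz ¬ gives 1 − 0.77 = 0.23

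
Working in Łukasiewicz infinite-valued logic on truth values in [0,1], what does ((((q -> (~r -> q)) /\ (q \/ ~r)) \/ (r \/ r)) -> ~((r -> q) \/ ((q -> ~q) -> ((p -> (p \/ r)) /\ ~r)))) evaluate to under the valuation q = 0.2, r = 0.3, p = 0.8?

~r: Łukasiewicz ¬ gives 1 − 0.3 = 0.7
(~r -> q): min(1, 1 − 0.7 + 0.2) = 0.5
(q -> (~r -> q)): min(1, 1 − 0.2 + 0.5) = 1
~r: Łukasiewicz ¬ gives 1 − 0.3 = 0.7
(q \/ ~r) = max(0.2, 0.7) = 0.7
((q -> (~r -> q)) /\ (q \/ ~r)) = min(1, 0.7) = 0.7
(r \/ r) = max(0.3, 0.3) = 0.3
(((q -> (~r -> q)) /\ (q \/ ~r)) \/ (r \/ r)) = max(0.7, 0.3) = 0.7
(r -> q): min(1, 1 − 0.3 + 0.2) = 0.9
~q: Łukasiewicz ¬ gives 1 − 0.2 = 0.8
(q -> ~q): min(1, 1 − 0.2 + 0.8) = 1
(p \/ r) = max(0.8, 0.3) = 0.8
(p -> (p \/ r)): min(1, 1 − 0.8 + 0.8) = 1
~r: Łukasiewicz ¬ gives 1 − 0.3 = 0.7
((p -> (p \/ r)) /\ ~r) = min(1, 0.7) = 0.7
((q -> ~q) -> ((p -> (p \/ r)) /\ ~r)): min(1, 1 − 1 + 0.7) = 0.7
((r -> q) \/ ((q -> ~q) -> ((p -> (p \/ r)) /\ ~r))) = max(0.9, 0.7) = 0.9
~((r -> q) \/ ((q -> ~q) -> ((p -> (p \/ r)) /\ ~r))): Łukasiewicz ¬ gives 1 − 0.9 = 0.1
((((q -> (~r -> q)) /\ (q \/ ~r)) \/ (r \/ r)) -> ~((r -> q) \/ ((q -> ~q) -> ((p -> (p \/ r)) /\ ~r)))): min(1, 1 − 0.7 + 0.1) = 0.4

0.40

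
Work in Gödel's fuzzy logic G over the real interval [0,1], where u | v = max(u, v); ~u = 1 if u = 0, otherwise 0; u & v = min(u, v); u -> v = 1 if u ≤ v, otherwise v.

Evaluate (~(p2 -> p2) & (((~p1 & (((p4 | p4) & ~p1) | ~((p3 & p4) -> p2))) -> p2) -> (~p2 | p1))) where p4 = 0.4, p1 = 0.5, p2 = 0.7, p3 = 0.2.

(p2 -> p2): 0.7 ≤ 0.7, so result = 1
~(p2 -> p2): Gödel ¬ of 1 = 0 (operand ≠ 0)
~p1: Gödel ¬ of 0.5 = 0 (operand ≠ 0)
(p4 | p4) = max(0.4, 0.4) = 0.4
~p1: Gödel ¬ of 0.5 = 0 (operand ≠ 0)
((p4 | p4) & ~p1) = min(0.4, 0) = 0
(p3 & p4) = min(0.2, 0.4) = 0.2
((p3 & p4) -> p2): 0.2 ≤ 0.7, so result = 1
~((p3 & p4) -> p2): Gödel ¬ of 1 = 0 (operand ≠ 0)
(((p4 | p4) & ~p1) | ~((p3 & p4) -> p2)) = max(0, 0) = 0
(~p1 & (((p4 | p4) & ~p1) | ~((p3 & p4) -> p2))) = min(0, 0) = 0
((~p1 & (((p4 | p4) & ~p1) | ~((p3 & p4) -> p2))) -> p2): 0 ≤ 0.7, so result = 1
~p2: Gödel ¬ of 0.7 = 0 (operand ≠ 0)
(~p2 | p1) = max(0, 0.5) = 0.5
(((~p1 & (((p4 | p4) & ~p1) | ~((p3 & p4) -> p2))) -> p2) -> (~p2 | p1)): 1 > 0.5, so result = 0.5
(~(p2 -> p2) & (((~p1 & (((p4 | p4) & ~p1) | ~((p3 & p4) -> p2))) -> p2) -> (~p2 | p1))) = min(0, 0.5) = 0

0.00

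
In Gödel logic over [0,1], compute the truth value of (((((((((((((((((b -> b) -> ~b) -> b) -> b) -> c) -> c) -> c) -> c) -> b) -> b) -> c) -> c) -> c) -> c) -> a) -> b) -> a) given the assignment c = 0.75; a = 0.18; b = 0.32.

(b -> b): 0.32 ≤ 0.32, so result = 1
~b: Gödel ¬ of 0.32 = 0 (operand ≠ 0)
((b -> b) -> ~b): 1 > 0, so result = 0
(((b -> b) -> ~b) -> b): 0 ≤ 0.32, so result = 1
((((b -> b) -> ~b) -> b) -> b): 1 > 0.32, so result = 0.32
(((((b -> b) -> ~b) -> b) -> b) -> c): 0.32 ≤ 0.75, so result = 1
((((((b -> b) -> ~b) -> b) -> b) -> c) -> c): 1 > 0.75, so result = 0.75
(((((((b -> b) -> ~b) -> b) -> b) -> c) -> c) -> c): 0.75 ≤ 0.75, so result = 1
((((((((b -> b) -> ~b) -> b) -> b) -> c) -> c) -> c) -> c): 1 > 0.75, so result = 0.75
(((((((((b -> b) -> ~b) -> b) -> b) -> c) -> c) -> c) -> c) -> b): 0.75 > 0.32, so result = 0.32
((((((((((b -> b) -> ~b) -> b) -> b) -> c) -> c) -> c) -> c) -> b) -> b): 0.32 ≤ 0.32, so result = 1
(((((((((((b -> b) -> ~b) -> b) -> b) -> c) -> c) -> c) -> c) -> b) -> b) -> c): 1 > 0.75, so result = 0.75
((((((((((((b -> b) -> ~b) -> b) -> b) -> c) -> c) -> c) -> c) -> b) -> b) -> c) -> c): 0.75 ≤ 0.75, so result = 1
(((((((((((((b -> b) -> ~b) -> b) -> b) -> c) -> c) -> c) -> c) -> b) -> b) -> c) -> c) -> c): 1 > 0.75, so result = 0.75
((((((((((((((b -> b) -> ~b) -> b) -> b) -> c) -> c) -> c) -> c) -> b) -> b) -> c) -> c) -> c) -> c): 0.75 ≤ 0.75, so result = 1
(((((((((((((((b -> b) -> ~b) -> b) -> b) -> c) -> c) -> c) -> c) -> b) -> b) -> c) -> c) -> c) -> c) -> a): 1 > 0.18, so result = 0.18
((((((((((((((((b -> b) -> ~b) -> b) -> b) -> c) -> c) -> c) -> c) -> b) -> b) -> c) -> c) -> c) -> c) -> a) -> b): 0.18 ≤ 0.32, so result = 1
(((((((((((((((((b -> b) -> ~b) -> b) -> b) -> c) -> c) -> c) -> c) -> b) -> b) -> c) -> c) -> c) -> c) -> a) -> b) -> a): 1 > 0.18, so result = 0.18

0.18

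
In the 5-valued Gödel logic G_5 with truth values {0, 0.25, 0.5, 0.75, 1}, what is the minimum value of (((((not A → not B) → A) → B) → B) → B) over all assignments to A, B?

0.00

The minimum is attained at A = 0.25, B = 0:
  not A: Gödel ¬ of 0.25 = 0 (operand ≠ 0)
  not B: Gödel ¬ of 0 = 1 (operand is 0)
  (not A → not B): 0 ≤ 1, so result = 1
  ((not A → not B) → A): 1 > 0.25, so result = 0.25
  (((not A → not B) → A) → B): 0.25 > 0, so result = 0
  ((((not A → not B) → A) → B) → B): 0 ≤ 0, so result = 1
  (((((not A → not B) → A) → B) → B) → B): 1 > 0, so result = 0
Checking all 25 assignments confirms none give a value below 0.00.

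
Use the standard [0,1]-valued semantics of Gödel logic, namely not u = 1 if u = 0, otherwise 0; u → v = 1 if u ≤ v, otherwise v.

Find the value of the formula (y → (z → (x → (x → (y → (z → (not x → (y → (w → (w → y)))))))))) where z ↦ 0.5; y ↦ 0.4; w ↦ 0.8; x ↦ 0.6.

not x: Gödel ¬ of 0.6 = 0 (operand ≠ 0)
(w → y): 0.8 > 0.4, so result = 0.4
(w → (w → y)): 0.8 > 0.4, so result = 0.4
(y → (w → (w → y))): 0.4 ≤ 0.4, so result = 1
(not x → (y → (w → (w → y)))): 0 ≤ 1, so result = 1
(z → (not x → (y → (w → (w → y))))): 0.5 ≤ 1, so result = 1
(y → (z → (not x → (y → (w → (w → y)))))): 0.4 ≤ 1, so result = 1
(x → (y → (z → (not x → (y → (w → (w → y))))))): 0.6 ≤ 1, so result = 1
(x → (x → (y → (z → (not x → (y → (w → (w → y)))))))): 0.6 ≤ 1, so result = 1
(z → (x → (x → (y → (z → (not x → (y → (w → (w → y))))))))): 0.5 ≤ 1, so result = 1
(y → (z → (x → (x → (y → (z → (not x → (y → (w → (w → y)))))))))): 0.4 ≤ 1, so result = 1

1.00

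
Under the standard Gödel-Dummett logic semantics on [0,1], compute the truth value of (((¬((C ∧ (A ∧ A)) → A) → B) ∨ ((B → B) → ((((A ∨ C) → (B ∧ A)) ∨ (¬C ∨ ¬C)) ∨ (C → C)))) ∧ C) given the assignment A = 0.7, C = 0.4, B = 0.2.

0.40

(A ∧ A) = min(0.7, 0.7) = 0.7
(C ∧ (A ∧ A)) = min(0.4, 0.7) = 0.4
((C ∧ (A ∧ A)) → A): 0.4 ≤ 0.7, so result = 1
¬((C ∧ (A ∧ A)) → A): Gödel ¬ of 1 = 0 (operand ≠ 0)
(¬((C ∧ (A ∧ A)) → A) → B): 0 ≤ 0.2, so result = 1
(B → B): 0.2 ≤ 0.2, so result = 1
(A ∨ C) = max(0.7, 0.4) = 0.7
(B ∧ A) = min(0.2, 0.7) = 0.2
((A ∨ C) → (B ∧ A)): 0.7 > 0.2, so result = 0.2
¬C: Gödel ¬ of 0.4 = 0 (operand ≠ 0)
¬C: Gödel ¬ of 0.4 = 0 (operand ≠ 0)
(¬C ∨ ¬C) = max(0, 0) = 0
(((A ∨ C) → (B ∧ A)) ∨ (¬C ∨ ¬C)) = max(0.2, 0) = 0.2
(C → C): 0.4 ≤ 0.4, so result = 1
((((A ∨ C) → (B ∧ A)) ∨ (¬C ∨ ¬C)) ∨ (C → C)) = max(0.2, 1) = 1
((B → B) → ((((A ∨ C) → (B ∧ A)) ∨ (¬C ∨ ¬C)) ∨ (C → C))): 1 ≤ 1, so result = 1
((¬((C ∧ (A ∧ A)) → A) → B) ∨ ((B → B) → ((((A ∨ C) → (B ∧ A)) ∨ (¬C ∨ ¬C)) ∨ (C → C)))) = max(1, 1) = 1
(((¬((C ∧ (A ∧ A)) → A) → B) ∨ ((B → B) → ((((A ∨ C) → (B ∧ A)) ∨ (¬C ∨ ¬C)) ∨ (C → C)))) ∧ C) = min(1, 0.4) = 0.4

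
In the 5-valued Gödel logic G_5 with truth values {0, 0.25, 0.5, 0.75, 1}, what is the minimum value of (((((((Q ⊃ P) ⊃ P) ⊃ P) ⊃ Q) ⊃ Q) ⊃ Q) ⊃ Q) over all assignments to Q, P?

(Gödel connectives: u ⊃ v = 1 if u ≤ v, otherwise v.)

0.25

The minimum is attained at Q = 0.25, P = 0:
  (Q ⊃ P): 0.25 > 0, so result = 0
  ((Q ⊃ P) ⊃ P): 0 ≤ 0, so result = 1
  (((Q ⊃ P) ⊃ P) ⊃ P): 1 > 0, so result = 0
  ((((Q ⊃ P) ⊃ P) ⊃ P) ⊃ Q): 0 ≤ 0.25, so result = 1
  (((((Q ⊃ P) ⊃ P) ⊃ P) ⊃ Q) ⊃ Q): 1 > 0.25, so result = 0.25
  ((((((Q ⊃ P) ⊃ P) ⊃ P) ⊃ Q) ⊃ Q) ⊃ Q): 0.25 ≤ 0.25, so result = 1
  (((((((Q ⊃ P) ⊃ P) ⊃ P) ⊃ Q) ⊃ Q) ⊃ Q) ⊃ Q): 1 > 0.25, so result = 0.25
Checking all 25 assignments confirms none give a value below 0.25.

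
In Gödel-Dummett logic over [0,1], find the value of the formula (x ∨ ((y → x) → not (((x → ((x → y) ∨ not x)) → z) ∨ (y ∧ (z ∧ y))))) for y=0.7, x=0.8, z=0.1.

(y → x): 0.7 ≤ 0.8, so result = 1
(x → y): 0.8 > 0.7, so result = 0.7
not x: Gödel ¬ of 0.8 = 0 (operand ≠ 0)
((x → y) ∨ not x) = max(0.7, 0) = 0.7
(x → ((x → y) ∨ not x)): 0.8 > 0.7, so result = 0.7
((x → ((x → y) ∨ not x)) → z): 0.7 > 0.1, so result = 0.1
(z ∧ y) = min(0.1, 0.7) = 0.1
(y ∧ (z ∧ y)) = min(0.7, 0.1) = 0.1
(((x → ((x → y) ∨ not x)) → z) ∨ (y ∧ (z ∧ y))) = max(0.1, 0.1) = 0.1
not (((x → ((x → y) ∨ not x)) → z) ∨ (y ∧ (z ∧ y))): Gödel ¬ of 0.1 = 0 (operand ≠ 0)
((y → x) → not (((x → ((x → y) ∨ not x)) → z) ∨ (y ∧ (z ∧ y)))): 1 > 0, so result = 0
(x ∨ ((y → x) → not (((x → ((x → y) ∨ not x)) → z) ∨ (y ∧ (z ∧ y))))) = max(0.8, 0) = 0.8

0.80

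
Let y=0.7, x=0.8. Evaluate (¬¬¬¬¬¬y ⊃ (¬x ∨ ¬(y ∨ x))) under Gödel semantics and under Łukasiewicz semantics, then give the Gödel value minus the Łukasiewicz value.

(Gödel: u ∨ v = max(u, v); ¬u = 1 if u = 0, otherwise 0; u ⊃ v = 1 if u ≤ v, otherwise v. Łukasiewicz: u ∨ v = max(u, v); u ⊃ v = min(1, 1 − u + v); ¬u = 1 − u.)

-0.50

Gödel evaluation:
  ¬y: Gödel ¬ of 0.7 = 0 (operand ≠ 0)
  ¬¬y: Gödel ¬ of 0 = 1 (operand is 0)
  ¬¬¬y: Gödel ¬ of 1 = 0 (operand ≠ 0)
  ¬¬¬¬y: Gödel ¬ of 0 = 1 (operand is 0)
  ¬¬¬¬¬y: Gödel ¬ of 1 = 0 (operand ≠ 0)
  ¬¬¬¬¬¬y: Gödel ¬ of 0 = 1 (operand is 0)
  ¬x: Gödel ¬ of 0.8 = 0 (operand ≠ 0)
  (y ∨ x) = max(0.7, 0.8) = 0.8
  ¬(y ∨ x): Gödel ¬ of 0.8 = 0 (operand ≠ 0)
  (¬x ∨ ¬(y ∨ x)) = max(0, 0) = 0
  (¬¬¬¬¬¬y ⊃ (¬x ∨ ¬(y ∨ x))): 1 > 0, so result = 0
  Gödel value = 0
Łukasiewicz evaluation:
  ¬y: Łukasiewicz ¬ gives 1 − 0.7 = 0.3
  ¬¬y: Łukasiewicz ¬ gives 1 − 0.3 = 0.7
  ¬¬¬y: Łukasiewicz ¬ gives 1 − 0.7 = 0.3
  ¬¬¬¬y: Łukasiewicz ¬ gives 1 − 0.3 = 0.7
  ¬¬¬¬¬y: Łukasiewicz ¬ gives 1 − 0.7 = 0.3
  ¬¬¬¬¬¬y: Łukasiewicz ¬ gives 1 − 0.3 = 0.7
  ¬x: Łukasiewicz ¬ gives 1 − 0.8 = 0.2
  (y ∨ x) = max(0.7, 0.8) = 0.8
  ¬(y ∨ x): Łukasiewicz ¬ gives 1 − 0.8 = 0.2
  (¬x ∨ ¬(y ∨ x)) = max(0.2, 0.2) = 0.2
  (¬¬¬¬¬¬y ⊃ (¬x ∨ ¬(y ∨ x))): min(1, 1 − 0.7 + 0.2) = 0.5
  Łukasiewicz value = 0.5
Difference: 0 − 0.5 = -0.50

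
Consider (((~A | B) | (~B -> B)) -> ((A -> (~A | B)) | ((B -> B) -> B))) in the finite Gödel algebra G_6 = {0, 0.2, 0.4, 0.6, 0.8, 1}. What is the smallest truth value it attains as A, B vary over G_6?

0.20

The minimum is attained at A = 0.4, B = 0.2:
  ~A: Gödel ¬ of 0.4 = 0 (operand ≠ 0)
  (~A | B) = max(0, 0.2) = 0.2
  ~B: Gödel ¬ of 0.2 = 0 (operand ≠ 0)
  (~B -> B): 0 ≤ 0.2, so result = 1
  ((~A | B) | (~B -> B)) = max(0.2, 1) = 1
  ~A: Gödel ¬ of 0.4 = 0 (operand ≠ 0)
  (~A | B) = max(0, 0.2) = 0.2
  (A -> (~A | B)): 0.4 > 0.2, so result = 0.2
  (B -> B): 0.2 ≤ 0.2, so result = 1
  ((B -> B) -> B): 1 > 0.2, so result = 0.2
  ((A -> (~A | B)) | ((B -> B) -> B)) = max(0.2, 0.2) = 0.2
  (((~A | B) | (~B -> B)) -> ((A -> (~A | B)) | ((B -> B) -> B))): 1 > 0.2, so result = 0.2
Checking all 36 assignments confirms none give a value below 0.20.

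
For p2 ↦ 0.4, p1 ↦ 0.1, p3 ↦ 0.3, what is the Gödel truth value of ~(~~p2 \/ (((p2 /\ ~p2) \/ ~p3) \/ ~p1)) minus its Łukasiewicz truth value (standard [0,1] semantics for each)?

-0.10

Gödel evaluation:
  ~p2: Gödel ¬ of 0.4 = 0 (operand ≠ 0)
  ~~p2: Gödel ¬ of 0 = 1 (operand is 0)
  ~p2: Gödel ¬ of 0.4 = 0 (operand ≠ 0)
  (p2 /\ ~p2) = min(0.4, 0) = 0
  ~p3: Gödel ¬ of 0.3 = 0 (operand ≠ 0)
  ((p2 /\ ~p2) \/ ~p3) = max(0, 0) = 0
  ~p1: Gödel ¬ of 0.1 = 0 (operand ≠ 0)
  (((p2 /\ ~p2) \/ ~p3) \/ ~p1) = max(0, 0) = 0
  (~~p2 \/ (((p2 /\ ~p2) \/ ~p3) \/ ~p1)) = max(1, 0) = 1
  ~(~~p2 \/ (((p2 /\ ~p2) \/ ~p3) \/ ~p1)): Gödel ¬ of 1 = 0 (operand ≠ 0)
  Gödel value = 0
Łukasiewicz evaluation:
  ~p2: Łukasiewicz ¬ gives 1 − 0.4 = 0.6
  ~~p2: Łukasiewicz ¬ gives 1 − 0.6 = 0.4
  ~p2: Łukasiewicz ¬ gives 1 − 0.4 = 0.6
  (p2 /\ ~p2) = min(0.4, 0.6) = 0.4
  ~p3: Łukasiewicz ¬ gives 1 − 0.3 = 0.7
  ((p2 /\ ~p2) \/ ~p3) = max(0.4, 0.7) = 0.7
  ~p1: Łukasiewicz ¬ gives 1 − 0.1 = 0.9
  (((p2 /\ ~p2) \/ ~p3) \/ ~p1) = max(0.7, 0.9) = 0.9
  (~~p2 \/ (((p2 /\ ~p2) \/ ~p3) \/ ~p1)) = max(0.4, 0.9) = 0.9
  ~(~~p2 \/ (((p2 /\ ~p2) \/ ~p3) \/ ~p1)): Łukasiewicz ¬ gives 1 − 0.9 = 0.1
  Łukasiewicz value = 0.1
Difference: 0 − 0.1 = -0.10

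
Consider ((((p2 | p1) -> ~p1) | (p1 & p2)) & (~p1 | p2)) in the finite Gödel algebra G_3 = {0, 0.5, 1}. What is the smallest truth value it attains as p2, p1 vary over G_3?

0.00

The minimum is attained at p2 = 0, p1 = 0.5:
  (p2 | p1) = max(0, 0.5) = 0.5
  ~p1: Gödel ¬ of 0.5 = 0 (operand ≠ 0)
  ((p2 | p1) -> ~p1): 0.5 > 0, so result = 0
  (p1 & p2) = min(0.5, 0) = 0
  (((p2 | p1) -> ~p1) | (p1 & p2)) = max(0, 0) = 0
  ~p1: Gödel ¬ of 0.5 = 0 (operand ≠ 0)
  (~p1 | p2) = max(0, 0) = 0
  ((((p2 | p1) -> ~p1) | (p1 & p2)) & (~p1 | p2)) = min(0, 0) = 0
Checking all 9 assignments confirms none give a value below 0.00.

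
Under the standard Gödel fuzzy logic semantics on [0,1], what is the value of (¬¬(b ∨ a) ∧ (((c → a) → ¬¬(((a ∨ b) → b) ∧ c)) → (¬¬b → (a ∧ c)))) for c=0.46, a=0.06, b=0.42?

0.06

(b ∨ a) = max(0.42, 0.06) = 0.42
¬(b ∨ a): Gödel ¬ of 0.42 = 0 (operand ≠ 0)
¬¬(b ∨ a): Gödel ¬ of 0 = 1 (operand is 0)
(c → a): 0.46 > 0.06, so result = 0.06
(a ∨ b) = max(0.06, 0.42) = 0.42
((a ∨ b) → b): 0.42 ≤ 0.42, so result = 1
(((a ∨ b) → b) ∧ c) = min(1, 0.46) = 0.46
¬(((a ∨ b) → b) ∧ c): Gödel ¬ of 0.46 = 0 (operand ≠ 0)
¬¬(((a ∨ b) → b) ∧ c): Gödel ¬ of 0 = 1 (operand is 0)
((c → a) → ¬¬(((a ∨ b) → b) ∧ c)): 0.06 ≤ 1, so result = 1
¬b: Gödel ¬ of 0.42 = 0 (operand ≠ 0)
¬¬b: Gödel ¬ of 0 = 1 (operand is 0)
(a ∧ c) = min(0.06, 0.46) = 0.06
(¬¬b → (a ∧ c)): 1 > 0.06, so result = 0.06
(((c → a) → ¬¬(((a ∨ b) → b) ∧ c)) → (¬¬b → (a ∧ c))): 1 > 0.06, so result = 0.06
(¬¬(b ∨ a) ∧ (((c → a) → ¬¬(((a ∨ b) → b) ∧ c)) → (¬¬b → (a ∧ c)))) = min(1, 0.06) = 0.06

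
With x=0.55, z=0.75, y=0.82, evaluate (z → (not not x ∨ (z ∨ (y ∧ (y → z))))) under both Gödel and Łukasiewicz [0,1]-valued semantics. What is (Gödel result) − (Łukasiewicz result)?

Gödel evaluation:
  not x: Gödel ¬ of 0.55 = 0 (operand ≠ 0)
  not not x: Gödel ¬ of 0 = 1 (operand is 0)
  (y → z): 0.82 > 0.75, so result = 0.75
  (y ∧ (y → z)) = min(0.82, 0.75) = 0.75
  (z ∨ (y ∧ (y → z))) = max(0.75, 0.75) = 0.75
  (not not x ∨ (z ∨ (y ∧ (y → z)))) = max(1, 0.75) = 1
  (z → (not not x ∨ (z ∨ (y ∧ (y → z))))): 0.75 ≤ 1, so result = 1
  Gödel value = 1
Łukasiewicz evaluation:
  not x: Łukasiewicz ¬ gives 1 − 0.55 = 0.45
  not not x: Łukasiewicz ¬ gives 1 − 0.45 = 0.55
  (y → z): min(1, 1 − 0.82 + 0.75) = 0.93
  (y ∧ (y → z)) = min(0.82, 0.93) = 0.82
  (z ∨ (y ∧ (y → z))) = max(0.75, 0.82) = 0.82
  (not not x ∨ (z ∨ (y ∧ (y → z)))) = max(0.55, 0.82) = 0.82
  (z → (not not x ∨ (z ∨ (y ∧ (y → z))))): min(1, 1 − 0.75 + 0.82) = 1
  Łukasiewicz value = 1
Difference: 1 − 1 = 0.00

0.00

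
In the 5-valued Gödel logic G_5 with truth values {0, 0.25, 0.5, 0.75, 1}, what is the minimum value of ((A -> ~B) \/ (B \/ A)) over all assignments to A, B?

0.25

The minimum is attained at A = 0.25, B = 0.25:
  ~B: Gödel ¬ of 0.25 = 0 (operand ≠ 0)
  (A -> ~B): 0.25 > 0, so result = 0
  (B \/ A) = max(0.25, 0.25) = 0.25
  ((A -> ~B) \/ (B \/ A)) = max(0, 0.25) = 0.25
Checking all 25 assignments confirms none give a value below 0.25.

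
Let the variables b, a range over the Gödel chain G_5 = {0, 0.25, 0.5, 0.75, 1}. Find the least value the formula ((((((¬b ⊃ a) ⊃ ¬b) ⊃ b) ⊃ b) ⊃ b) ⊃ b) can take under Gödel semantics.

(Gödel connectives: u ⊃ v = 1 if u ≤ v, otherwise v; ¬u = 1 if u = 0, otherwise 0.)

0.25

The minimum is attained at b = 0.25, a = 0:
  ¬b: Gödel ¬ of 0.25 = 0 (operand ≠ 0)
  (¬b ⊃ a): 0 ≤ 0, so result = 1
  ¬b: Gödel ¬ of 0.25 = 0 (operand ≠ 0)
  ((¬b ⊃ a) ⊃ ¬b): 1 > 0, so result = 0
  (((¬b ⊃ a) ⊃ ¬b) ⊃ b): 0 ≤ 0.25, so result = 1
  ((((¬b ⊃ a) ⊃ ¬b) ⊃ b) ⊃ b): 1 > 0.25, so result = 0.25
  (((((¬b ⊃ a) ⊃ ¬b) ⊃ b) ⊃ b) ⊃ b): 0.25 ≤ 0.25, so result = 1
  ((((((¬b ⊃ a) ⊃ ¬b) ⊃ b) ⊃ b) ⊃ b) ⊃ b): 1 > 0.25, so result = 0.25
Checking all 25 assignments confirms none give a value below 0.25.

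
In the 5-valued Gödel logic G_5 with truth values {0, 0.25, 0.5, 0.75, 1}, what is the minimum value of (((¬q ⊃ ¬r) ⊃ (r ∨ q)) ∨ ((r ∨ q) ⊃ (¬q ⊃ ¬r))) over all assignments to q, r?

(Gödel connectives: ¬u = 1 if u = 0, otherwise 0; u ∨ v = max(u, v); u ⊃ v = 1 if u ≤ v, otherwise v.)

1.00

Every assignment gives 1. For instance at q = 0, r = 0:
  ¬q: Gödel ¬ of 0 = 1 (operand is 0)
  ¬r: Gödel ¬ of 0 = 1 (operand is 0)
  (¬q ⊃ ¬r): 1 ≤ 1, so result = 1
  (r ∨ q) = max(0, 0) = 0
  ((¬q ⊃ ¬r) ⊃ (r ∨ q)): 1 > 0, so result = 0
  (r ∨ q) = max(0, 0) = 0
  ¬q: Gödel ¬ of 0 = 1 (operand is 0)
  ¬r: Gödel ¬ of 0 = 1 (operand is 0)
  (¬q ⊃ ¬r): 1 ≤ 1, so result = 1
  ((r ∨ q) ⊃ (¬q ⊃ ¬r)): 0 ≤ 1, so result = 1
  (((¬q ⊃ ¬r) ⊃ (r ∨ q)) ∨ ((r ∨ q) ⊃ (¬q ⊃ ¬r))) = max(0, 1) = 1
All 25 assignments give value 1 — the formula is a G_5-tautology.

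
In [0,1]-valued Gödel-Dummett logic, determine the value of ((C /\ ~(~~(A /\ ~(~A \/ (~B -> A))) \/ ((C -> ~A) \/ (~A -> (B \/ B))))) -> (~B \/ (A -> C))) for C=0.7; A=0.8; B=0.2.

1.00

~A: Gödel ¬ of 0.8 = 0 (operand ≠ 0)
~B: Gödel ¬ of 0.2 = 0 (operand ≠ 0)
(~B -> A): 0 ≤ 0.8, so result = 1
(~A \/ (~B -> A)) = max(0, 1) = 1
~(~A \/ (~B -> A)): Gödel ¬ of 1 = 0 (operand ≠ 0)
(A /\ ~(~A \/ (~B -> A))) = min(0.8, 0) = 0
~(A /\ ~(~A \/ (~B -> A))): Gödel ¬ of 0 = 1 (operand is 0)
~~(A /\ ~(~A \/ (~B -> A))): Gödel ¬ of 1 = 0 (operand ≠ 0)
~A: Gödel ¬ of 0.8 = 0 (operand ≠ 0)
(C -> ~A): 0.7 > 0, so result = 0
~A: Gödel ¬ of 0.8 = 0 (operand ≠ 0)
(B \/ B) = max(0.2, 0.2) = 0.2
(~A -> (B \/ B)): 0 ≤ 0.2, so result = 1
((C -> ~A) \/ (~A -> (B \/ B))) = max(0, 1) = 1
(~~(A /\ ~(~A \/ (~B -> A))) \/ ((C -> ~A) \/ (~A -> (B \/ B)))) = max(0, 1) = 1
~(~~(A /\ ~(~A \/ (~B -> A))) \/ ((C -> ~A) \/ (~A -> (B \/ B)))): Gödel ¬ of 1 = 0 (operand ≠ 0)
(C /\ ~(~~(A /\ ~(~A \/ (~B -> A))) \/ ((C -> ~A) \/ (~A -> (B \/ B))))) = min(0.7, 0) = 0
~B: Gödel ¬ of 0.2 = 0 (operand ≠ 0)
(A -> C): 0.8 > 0.7, so result = 0.7
(~B \/ (A -> C)) = max(0, 0.7) = 0.7
((C /\ ~(~~(A /\ ~(~A \/ (~B -> A))) \/ ((C -> ~A) \/ (~A -> (B \/ B))))) -> (~B \/ (A -> C))): 0 ≤ 0.7, so result = 1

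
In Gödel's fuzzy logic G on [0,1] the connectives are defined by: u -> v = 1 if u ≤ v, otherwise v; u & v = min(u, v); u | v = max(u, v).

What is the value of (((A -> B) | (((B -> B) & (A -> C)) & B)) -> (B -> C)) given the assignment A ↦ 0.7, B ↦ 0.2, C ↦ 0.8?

(A -> B): 0.7 > 0.2, so result = 0.2
(B -> B): 0.2 ≤ 0.2, so result = 1
(A -> C): 0.7 ≤ 0.8, so result = 1
((B -> B) & (A -> C)) = min(1, 1) = 1
(((B -> B) & (A -> C)) & B) = min(1, 0.2) = 0.2
((A -> B) | (((B -> B) & (A -> C)) & B)) = max(0.2, 0.2) = 0.2
(B -> C): 0.2 ≤ 0.8, so result = 1
(((A -> B) | (((B -> B) & (A -> C)) & B)) -> (B -> C)): 0.2 ≤ 1, so result = 1

1.00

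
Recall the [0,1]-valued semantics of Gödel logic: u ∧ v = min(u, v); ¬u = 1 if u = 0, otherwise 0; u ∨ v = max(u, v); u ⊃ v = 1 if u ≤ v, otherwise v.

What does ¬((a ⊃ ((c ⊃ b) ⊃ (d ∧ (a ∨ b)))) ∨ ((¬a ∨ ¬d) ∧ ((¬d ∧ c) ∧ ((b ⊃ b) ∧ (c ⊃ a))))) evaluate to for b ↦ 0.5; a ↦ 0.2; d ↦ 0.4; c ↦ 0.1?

(c ⊃ b): 0.1 ≤ 0.5, so result = 1
(a ∨ b) = max(0.2, 0.5) = 0.5
(d ∧ (a ∨ b)) = min(0.4, 0.5) = 0.4
((c ⊃ b) ⊃ (d ∧ (a ∨ b))): 1 > 0.4, so result = 0.4
(a ⊃ ((c ⊃ b) ⊃ (d ∧ (a ∨ b)))): 0.2 ≤ 0.4, so result = 1
¬a: Gödel ¬ of 0.2 = 0 (operand ≠ 0)
¬d: Gödel ¬ of 0.4 = 0 (operand ≠ 0)
(¬a ∨ ¬d) = max(0, 0) = 0
¬d: Gödel ¬ of 0.4 = 0 (operand ≠ 0)
(¬d ∧ c) = min(0, 0.1) = 0
(b ⊃ b): 0.5 ≤ 0.5, so result = 1
(c ⊃ a): 0.1 ≤ 0.2, so result = 1
((b ⊃ b) ∧ (c ⊃ a)) = min(1, 1) = 1
((¬d ∧ c) ∧ ((b ⊃ b) ∧ (c ⊃ a))) = min(0, 1) = 0
((¬a ∨ ¬d) ∧ ((¬d ∧ c) ∧ ((b ⊃ b) ∧ (c ⊃ a)))) = min(0, 0) = 0
((a ⊃ ((c ⊃ b) ⊃ (d ∧ (a ∨ b)))) ∨ ((¬a ∨ ¬d) ∧ ((¬d ∧ c) ∧ ((b ⊃ b) ∧ (c ⊃ a))))) = max(1, 0) = 1
¬((a ⊃ ((c ⊃ b) ⊃ (d ∧ (a ∨ b)))) ∨ ((¬a ∨ ¬d) ∧ ((¬d ∧ c) ∧ ((b ⊃ b) ∧ (c ⊃ a))))): Gödel ¬ of 1 = 0 (operand ≠ 0)

0.00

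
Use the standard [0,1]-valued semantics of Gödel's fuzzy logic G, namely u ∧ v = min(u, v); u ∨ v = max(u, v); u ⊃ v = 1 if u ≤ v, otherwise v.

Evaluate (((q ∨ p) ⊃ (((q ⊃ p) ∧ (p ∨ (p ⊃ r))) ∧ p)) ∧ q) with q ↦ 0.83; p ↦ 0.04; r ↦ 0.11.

(q ∨ p) = max(0.83, 0.04) = 0.83
(q ⊃ p): 0.83 > 0.04, so result = 0.04
(p ⊃ r): 0.04 ≤ 0.11, so result = 1
(p ∨ (p ⊃ r)) = max(0.04, 1) = 1
((q ⊃ p) ∧ (p ∨ (p ⊃ r))) = min(0.04, 1) = 0.04
(((q ⊃ p) ∧ (p ∨ (p ⊃ r))) ∧ p) = min(0.04, 0.04) = 0.04
((q ∨ p) ⊃ (((q ⊃ p) ∧ (p ∨ (p ⊃ r))) ∧ p)): 0.83 > 0.04, so result = 0.04
(((q ∨ p) ⊃ (((q ⊃ p) ∧ (p ∨ (p ⊃ r))) ∧ p)) ∧ q) = min(0.04, 0.83) = 0.04

0.04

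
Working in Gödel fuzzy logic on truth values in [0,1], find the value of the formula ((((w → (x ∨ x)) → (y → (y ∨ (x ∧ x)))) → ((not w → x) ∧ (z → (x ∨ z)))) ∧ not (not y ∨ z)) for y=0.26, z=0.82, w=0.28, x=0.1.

(x ∨ x) = max(0.1, 0.1) = 0.1
(w → (x ∨ x)): 0.28 > 0.1, so result = 0.1
(x ∧ x) = min(0.1, 0.1) = 0.1
(y ∨ (x ∧ x)) = max(0.26, 0.1) = 0.26
(y → (y ∨ (x ∧ x))): 0.26 ≤ 0.26, so result = 1
((w → (x ∨ x)) → (y → (y ∨ (x ∧ x)))): 0.1 ≤ 1, so result = 1
not w: Gödel ¬ of 0.28 = 0 (operand ≠ 0)
(not w → x): 0 ≤ 0.1, so result = 1
(x ∨ z) = max(0.1, 0.82) = 0.82
(z → (x ∨ z)): 0.82 ≤ 0.82, so result = 1
((not w → x) ∧ (z → (x ∨ z))) = min(1, 1) = 1
(((w → (x ∨ x)) → (y → (y ∨ (x ∧ x)))) → ((not w → x) ∧ (z → (x ∨ z)))): 1 ≤ 1, so result = 1
not y: Gödel ¬ of 0.26 = 0 (operand ≠ 0)
(not y ∨ z) = max(0, 0.82) = 0.82
not (not y ∨ z): Gödel ¬ of 0.82 = 0 (operand ≠ 0)
((((w → (x ∨ x)) → (y → (y ∨ (x ∧ x)))) → ((not w → x) ∧ (z → (x ∨ z)))) ∧ not (not y ∨ z)) = min(1, 0) = 0

0.00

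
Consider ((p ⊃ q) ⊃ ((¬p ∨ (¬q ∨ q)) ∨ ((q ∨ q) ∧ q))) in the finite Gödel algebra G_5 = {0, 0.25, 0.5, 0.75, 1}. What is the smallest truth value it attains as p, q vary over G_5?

0.25

The minimum is attained at p = 0.25, q = 0.25:
  (p ⊃ q): 0.25 ≤ 0.25, so result = 1
  ¬p: Gödel ¬ of 0.25 = 0 (operand ≠ 0)
  ¬q: Gödel ¬ of 0.25 = 0 (operand ≠ 0)
  (¬q ∨ q) = max(0, 0.25) = 0.25
  (¬p ∨ (¬q ∨ q)) = max(0, 0.25) = 0.25
  (q ∨ q) = max(0.25, 0.25) = 0.25
  ((q ∨ q) ∧ q) = min(0.25, 0.25) = 0.25
  ((¬p ∨ (¬q ∨ q)) ∨ ((q ∨ q) ∧ q)) = max(0.25, 0.25) = 0.25
  ((p ⊃ q) ⊃ ((¬p ∨ (¬q ∨ q)) ∨ ((q ∨ q) ∧ q))): 1 > 0.25, so result = 0.25
Checking all 25 assignments confirms none give a value below 0.25.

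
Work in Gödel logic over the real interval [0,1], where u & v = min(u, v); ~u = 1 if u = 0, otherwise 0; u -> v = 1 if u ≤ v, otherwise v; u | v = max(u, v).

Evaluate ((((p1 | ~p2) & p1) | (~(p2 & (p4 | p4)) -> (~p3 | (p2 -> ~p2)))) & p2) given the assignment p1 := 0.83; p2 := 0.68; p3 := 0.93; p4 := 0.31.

~p2: Gödel ¬ of 0.68 = 0 (operand ≠ 0)
(p1 | ~p2) = max(0.83, 0) = 0.83
((p1 | ~p2) & p1) = min(0.83, 0.83) = 0.83
(p4 | p4) = max(0.31, 0.31) = 0.31
(p2 & (p4 | p4)) = min(0.68, 0.31) = 0.31
~(p2 & (p4 | p4)): Gödel ¬ of 0.31 = 0 (operand ≠ 0)
~p3: Gödel ¬ of 0.93 = 0 (operand ≠ 0)
~p2: Gödel ¬ of 0.68 = 0 (operand ≠ 0)
(p2 -> ~p2): 0.68 > 0, so result = 0
(~p3 | (p2 -> ~p2)) = max(0, 0) = 0
(~(p2 & (p4 | p4)) -> (~p3 | (p2 -> ~p2))): 0 ≤ 0, so result = 1
(((p1 | ~p2) & p1) | (~(p2 & (p4 | p4)) -> (~p3 | (p2 -> ~p2)))) = max(0.83, 1) = 1
((((p1 | ~p2) & p1) | (~(p2 & (p4 | p4)) -> (~p3 | (p2 -> ~p2)))) & p2) = min(1, 0.68) = 0.68

0.68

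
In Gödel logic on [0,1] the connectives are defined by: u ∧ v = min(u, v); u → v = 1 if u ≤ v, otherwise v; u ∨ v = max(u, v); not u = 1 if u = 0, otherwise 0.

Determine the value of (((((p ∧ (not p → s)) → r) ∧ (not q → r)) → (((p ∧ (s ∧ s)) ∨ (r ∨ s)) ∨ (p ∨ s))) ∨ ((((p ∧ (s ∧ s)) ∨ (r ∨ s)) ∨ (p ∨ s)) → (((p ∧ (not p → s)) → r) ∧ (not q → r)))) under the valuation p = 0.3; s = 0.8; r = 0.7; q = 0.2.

not p: Gödel ¬ of 0.3 = 0 (operand ≠ 0)
(not p → s): 0 ≤ 0.8, so result = 1
(p ∧ (not p → s)) = min(0.3, 1) = 0.3
((p ∧ (not p → s)) → r): 0.3 ≤ 0.7, so result = 1
not q: Gödel ¬ of 0.2 = 0 (operand ≠ 0)
(not q → r): 0 ≤ 0.7, so result = 1
(((p ∧ (not p → s)) → r) ∧ (not q → r)) = min(1, 1) = 1
(s ∧ s) = min(0.8, 0.8) = 0.8
(p ∧ (s ∧ s)) = min(0.3, 0.8) = 0.3
(r ∨ s) = max(0.7, 0.8) = 0.8
((p ∧ (s ∧ s)) ∨ (r ∨ s)) = max(0.3, 0.8) = 0.8
(p ∨ s) = max(0.3, 0.8) = 0.8
(((p ∧ (s ∧ s)) ∨ (r ∨ s)) ∨ (p ∨ s)) = max(0.8, 0.8) = 0.8
((((p ∧ (not p → s)) → r) ∧ (not q → r)) → (((p ∧ (s ∧ s)) ∨ (r ∨ s)) ∨ (p ∨ s))): 1 > 0.8, so result = 0.8
(s ∧ s) = min(0.8, 0.8) = 0.8
(p ∧ (s ∧ s)) = min(0.3, 0.8) = 0.3
(r ∨ s) = max(0.7, 0.8) = 0.8
((p ∧ (s ∧ s)) ∨ (r ∨ s)) = max(0.3, 0.8) = 0.8
(p ∨ s) = max(0.3, 0.8) = 0.8
(((p ∧ (s ∧ s)) ∨ (r ∨ s)) ∨ (p ∨ s)) = max(0.8, 0.8) = 0.8
not p: Gödel ¬ of 0.3 = 0 (operand ≠ 0)
(not p → s): 0 ≤ 0.8, so result = 1
(p ∧ (not p → s)) = min(0.3, 1) = 0.3
((p ∧ (not p → s)) → r): 0.3 ≤ 0.7, so result = 1
not q: Gödel ¬ of 0.2 = 0 (operand ≠ 0)
(not q → r): 0 ≤ 0.7, so result = 1
(((p ∧ (not p → s)) → r) ∧ (not q → r)) = min(1, 1) = 1
((((p ∧ (s ∧ s)) ∨ (r ∨ s)) ∨ (p ∨ s)) → (((p ∧ (not p → s)) → r) ∧ (not q → r))): 0.8 ≤ 1, so result = 1
(((((p ∧ (not p → s)) → r) ∧ (not q → r)) → (((p ∧ (s ∧ s)) ∨ (r ∨ s)) ∨ (p ∨ s))) ∨ ((((p ∧ (s ∧ s)) ∨ (r ∨ s)) ∨ (p ∨ s)) → (((p ∧ (not p → s)) → r) ∧ (not q → r)))) = max(0.8, 1) = 1

1.00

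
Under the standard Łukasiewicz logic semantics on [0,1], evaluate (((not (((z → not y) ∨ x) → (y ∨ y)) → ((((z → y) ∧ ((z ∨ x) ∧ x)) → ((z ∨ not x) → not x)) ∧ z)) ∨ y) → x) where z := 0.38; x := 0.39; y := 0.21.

not y: Łukasiewicz ¬ gives 1 − 0.21 = 0.79
(z → not y): min(1, 1 − 0.38 + 0.79) = 1
((z → not y) ∨ x) = max(1, 0.39) = 1
(y ∨ y) = max(0.21, 0.21) = 0.21
(((z → not y) ∨ x) → (y ∨ y)): min(1, 1 − 1 + 0.21) = 0.21
not (((z → not y) ∨ x) → (y ∨ y)): Łukasiewicz ¬ gives 1 − 0.21 = 0.79
(z → y): min(1, 1 − 0.38 + 0.21) = 0.83
(z ∨ x) = max(0.38, 0.39) = 0.39
((z ∨ x) ∧ x) = min(0.39, 0.39) = 0.39
((z → y) ∧ ((z ∨ x) ∧ x)) = min(0.83, 0.39) = 0.39
not x: Łukasiewicz ¬ gives 1 − 0.39 = 0.61
(z ∨ not x) = max(0.38, 0.61) = 0.61
not x: Łukasiewicz ¬ gives 1 − 0.39 = 0.61
((z ∨ not x) → not x): min(1, 1 − 0.61 + 0.61) = 1
(((z → y) ∧ ((z ∨ x) ∧ x)) → ((z ∨ not x) → not x)): min(1, 1 − 0.39 + 1) = 1
((((z → y) ∧ ((z ∨ x) ∧ x)) → ((z ∨ not x) → not x)) ∧ z) = min(1, 0.38) = 0.38
(not (((z → not y) ∨ x) → (y ∨ y)) → ((((z → y) ∧ ((z ∨ x) ∧ x)) → ((z ∨ not x) → not x)) ∧ z)): min(1, 1 − 0.79 + 0.38) = 0.59
((not (((z → not y) ∨ x) → (y ∨ y)) → ((((z → y) ∧ ((z ∨ x) ∧ x)) → ((z ∨ not x) → not x)) ∧ z)) ∨ y) = max(0.59, 0.21) = 0.59
(((not (((z → not y) ∨ x) → (y ∨ y)) → ((((z → y) ∧ ((z ∨ x) ∧ x)) → ((z ∨ not x) → not x)) ∧ z)) ∨ y) → x): min(1, 1 − 0.59 + 0.39) = 0.8

0.80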